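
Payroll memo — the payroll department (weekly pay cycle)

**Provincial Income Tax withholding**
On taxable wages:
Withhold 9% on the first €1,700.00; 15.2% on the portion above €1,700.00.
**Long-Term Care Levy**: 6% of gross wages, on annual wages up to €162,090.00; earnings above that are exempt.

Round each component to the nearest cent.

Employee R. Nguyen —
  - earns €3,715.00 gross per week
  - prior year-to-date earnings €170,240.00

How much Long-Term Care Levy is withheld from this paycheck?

€0.00

Long-Term Care Levy: YTD €170,240.00 ≥ cap €162,090.00 → €0.00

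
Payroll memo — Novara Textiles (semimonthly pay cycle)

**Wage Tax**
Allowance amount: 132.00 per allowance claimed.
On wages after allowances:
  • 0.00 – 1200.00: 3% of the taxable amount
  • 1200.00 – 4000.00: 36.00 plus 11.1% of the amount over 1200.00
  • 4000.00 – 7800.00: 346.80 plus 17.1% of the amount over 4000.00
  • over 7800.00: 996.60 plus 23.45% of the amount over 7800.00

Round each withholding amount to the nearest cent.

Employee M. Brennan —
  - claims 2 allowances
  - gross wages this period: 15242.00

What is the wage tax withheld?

2679.84

Wage Tax: taxable = 15242.00 − 2×132.00 = 14978.00
  996.60 + 23.45% × (14978.00 − 7800.00) = 996.60 + 23.45% × 7178.00 = 2679.84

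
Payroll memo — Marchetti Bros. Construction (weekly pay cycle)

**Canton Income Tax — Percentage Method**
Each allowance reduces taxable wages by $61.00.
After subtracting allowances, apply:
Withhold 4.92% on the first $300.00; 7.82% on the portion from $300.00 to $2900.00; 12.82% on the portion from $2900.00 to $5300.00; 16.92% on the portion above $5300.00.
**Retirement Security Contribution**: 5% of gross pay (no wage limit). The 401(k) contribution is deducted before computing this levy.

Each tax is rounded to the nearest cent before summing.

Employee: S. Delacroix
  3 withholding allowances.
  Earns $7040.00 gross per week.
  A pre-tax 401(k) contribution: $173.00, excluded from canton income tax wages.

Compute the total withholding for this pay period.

$1103.28

Canton Income Tax: taxable = $7040.00 − $173.00 − 3×$61.00 = $6684.00
  $525.76 + 16.92% × ($6684.00 − $5300.00) = $525.76 + 16.92% × $1384.00 = $759.93
Retirement Security Contribution: 5% × $6867.00 = $343.35
Total: $759.93 + $343.35 = $1103.28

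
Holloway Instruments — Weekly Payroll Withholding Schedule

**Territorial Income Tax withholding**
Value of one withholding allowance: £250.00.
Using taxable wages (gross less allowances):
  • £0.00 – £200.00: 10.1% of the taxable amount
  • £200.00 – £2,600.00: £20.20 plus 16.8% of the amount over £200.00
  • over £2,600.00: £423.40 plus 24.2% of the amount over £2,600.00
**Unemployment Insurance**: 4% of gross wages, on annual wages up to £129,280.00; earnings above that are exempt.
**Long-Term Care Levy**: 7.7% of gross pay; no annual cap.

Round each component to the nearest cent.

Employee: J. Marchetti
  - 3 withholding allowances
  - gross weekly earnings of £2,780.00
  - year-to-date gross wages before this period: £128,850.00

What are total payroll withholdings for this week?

£558.90

Territorial Income Tax: taxable = £2,780.00 − 3×£250.00 = £2,030.00
  £20.20 + 16.8% × (£2,030.00 − £200.00) = £20.20 + 16.8% × £1,830.00 = £327.64
Unemployment Insurance: cap £129,280.00 − YTD £128,850.00 = £430.00 subject; 4% × £430.00 = £17.20
Long-Term Care Levy: 7.7% × £2,780.00 = £214.06
Total: £327.64 + £17.20 + £214.06 = £558.90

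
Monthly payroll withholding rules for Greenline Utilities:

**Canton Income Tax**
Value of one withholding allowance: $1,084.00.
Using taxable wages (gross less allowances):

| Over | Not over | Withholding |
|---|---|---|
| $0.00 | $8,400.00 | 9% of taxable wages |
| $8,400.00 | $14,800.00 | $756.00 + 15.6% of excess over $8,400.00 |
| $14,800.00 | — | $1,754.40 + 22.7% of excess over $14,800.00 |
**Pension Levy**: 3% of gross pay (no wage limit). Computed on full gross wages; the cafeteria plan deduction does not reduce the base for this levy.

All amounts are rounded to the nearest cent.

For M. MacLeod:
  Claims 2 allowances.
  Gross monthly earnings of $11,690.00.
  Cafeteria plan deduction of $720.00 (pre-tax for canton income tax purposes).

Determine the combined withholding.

$1,169.41

Canton Income Tax: taxable = $11,690.00 − $720.00 − 2×$1,084.00 = $8,802.00
  $756.00 + 15.6% × ($8,802.00 − $8,400.00) = $756.00 + 15.6% × $402.00 = $818.71
Pension Levy: 3% × $11,690.00 = $350.70
Total: $818.71 + $350.70 = $1,169.41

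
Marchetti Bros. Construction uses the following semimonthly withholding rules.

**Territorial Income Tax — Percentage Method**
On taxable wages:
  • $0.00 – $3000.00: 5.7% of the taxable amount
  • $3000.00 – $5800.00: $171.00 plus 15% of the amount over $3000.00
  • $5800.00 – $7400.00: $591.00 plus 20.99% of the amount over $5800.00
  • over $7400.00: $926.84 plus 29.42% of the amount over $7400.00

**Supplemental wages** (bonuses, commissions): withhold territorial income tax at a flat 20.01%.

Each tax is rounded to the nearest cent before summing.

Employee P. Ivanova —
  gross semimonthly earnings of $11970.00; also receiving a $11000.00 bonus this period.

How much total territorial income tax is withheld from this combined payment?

$4472.43

Territorial Income Tax: taxable = $11970.00
  $926.84 + 29.42% × ($11970.00 − $7400.00) = $926.84 + 29.42% × $4570.00 = $2271.33
Supplemental (20.01% flat on bonus): 20.01% × $11000.00 = $2201.10
Total territorial income tax: $2271.33 + $2201.10 = $4472.43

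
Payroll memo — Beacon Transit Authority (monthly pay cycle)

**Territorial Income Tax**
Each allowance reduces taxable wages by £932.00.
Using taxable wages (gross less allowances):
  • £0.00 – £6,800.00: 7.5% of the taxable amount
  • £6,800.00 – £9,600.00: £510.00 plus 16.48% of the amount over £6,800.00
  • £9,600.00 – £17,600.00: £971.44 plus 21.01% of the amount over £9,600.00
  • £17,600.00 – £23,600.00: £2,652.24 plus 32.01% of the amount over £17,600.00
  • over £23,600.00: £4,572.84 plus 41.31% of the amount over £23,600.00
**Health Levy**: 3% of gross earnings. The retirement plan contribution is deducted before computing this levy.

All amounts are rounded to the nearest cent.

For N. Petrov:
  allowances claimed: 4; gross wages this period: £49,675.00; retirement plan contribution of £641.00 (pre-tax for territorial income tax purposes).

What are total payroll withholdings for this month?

Territorial Income Tax: taxable = £49,675.00 − £641.00 − 4×£932.00 = £45,306.00
  £4,572.84 + 41.31% × (£45,306.00 − £23,600.00) = £4,572.84 + 41.31% × £21,706.00 = £13,539.59
Health Levy: 3% × £49,034.00 = £1,471.02
Total: £13,539.59 + £1,471.02 = £15,010.61

£15,010.61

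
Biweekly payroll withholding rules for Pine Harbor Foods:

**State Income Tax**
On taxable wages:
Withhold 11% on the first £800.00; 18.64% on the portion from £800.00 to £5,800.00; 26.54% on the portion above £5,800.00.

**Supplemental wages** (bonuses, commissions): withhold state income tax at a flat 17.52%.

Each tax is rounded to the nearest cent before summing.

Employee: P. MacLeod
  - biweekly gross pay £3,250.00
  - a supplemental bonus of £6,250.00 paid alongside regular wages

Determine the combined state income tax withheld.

£1,639.68

State Income Tax: taxable = £3,250.00
  £88.00 + 18.64% × (£3,250.00 − £800.00) = £88.00 + 18.64% × £2,450.00 = £544.68
Supplemental (17.52% flat on bonus): 17.52% × £6,250.00 = £1,095.00
Total state income tax: £544.68 + £1,095.00 = £1,639.68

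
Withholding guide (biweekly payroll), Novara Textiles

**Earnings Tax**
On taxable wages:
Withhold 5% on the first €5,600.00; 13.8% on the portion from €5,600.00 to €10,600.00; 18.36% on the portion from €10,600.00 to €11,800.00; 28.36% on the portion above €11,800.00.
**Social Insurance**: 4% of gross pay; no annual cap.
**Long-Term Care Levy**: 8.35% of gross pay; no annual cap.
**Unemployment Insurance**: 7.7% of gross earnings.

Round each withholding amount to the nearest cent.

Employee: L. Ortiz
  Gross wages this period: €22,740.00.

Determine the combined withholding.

Earnings Tax: taxable = €22,740.00
  €1,190.32 + 28.36% × (€22,740.00 − €11,800.00) = €1,190.32 + 28.36% × €10,940.00 = €4,292.90
Social Insurance: 4% × €22,740.00 = €909.60
Long-Term Care Levy: 8.35% × €22,740.00 = €1,898.79
Unemployment Insurance: 7.7% × €22,740.00 = €1,750.98
Total: €4,292.90 + €909.60 + €1,898.79 + €1,750.98 = €8,852.27

€8,852.27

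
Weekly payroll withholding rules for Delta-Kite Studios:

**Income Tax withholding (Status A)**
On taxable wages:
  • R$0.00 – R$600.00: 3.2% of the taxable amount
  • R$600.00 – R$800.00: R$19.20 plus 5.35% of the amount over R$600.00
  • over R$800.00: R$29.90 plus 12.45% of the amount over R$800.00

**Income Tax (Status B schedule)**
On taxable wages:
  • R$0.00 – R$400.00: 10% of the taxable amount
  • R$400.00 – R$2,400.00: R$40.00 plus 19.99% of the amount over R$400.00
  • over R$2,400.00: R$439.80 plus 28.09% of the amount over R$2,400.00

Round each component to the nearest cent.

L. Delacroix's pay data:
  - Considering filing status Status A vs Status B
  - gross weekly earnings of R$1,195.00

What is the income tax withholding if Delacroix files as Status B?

R$198.92

Income Tax (Status B): taxable = R$1,195.00
  R$40.00 + 19.99% × (R$1,195.00 − R$400.00) = R$40.00 + 19.99% × R$795.00 = R$198.92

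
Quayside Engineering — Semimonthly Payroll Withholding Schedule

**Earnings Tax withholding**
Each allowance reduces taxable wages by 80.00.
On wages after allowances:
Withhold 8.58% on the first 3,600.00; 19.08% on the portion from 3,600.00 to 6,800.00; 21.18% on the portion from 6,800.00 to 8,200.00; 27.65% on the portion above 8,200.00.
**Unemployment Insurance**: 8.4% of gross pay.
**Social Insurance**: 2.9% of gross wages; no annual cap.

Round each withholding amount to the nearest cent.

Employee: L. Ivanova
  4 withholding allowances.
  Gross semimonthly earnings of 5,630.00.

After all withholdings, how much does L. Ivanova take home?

4,358.66

Earnings Tax: taxable = 5,630.00 − 4×80.00 = 5,310.00
  308.88 + 19.08% × (5,310.00 − 3,600.00) = 308.88 + 19.08% × 1,710.00 = 635.15
Unemployment Insurance: 8.4% × 5,630.00 = 472.92
Social Insurance: 2.9% × 5,630.00 = 163.27
Total withheld: 635.15 + 472.92 + 163.27 = 1,271.34
Net pay: 5,630.00 − 1,271.34 = 4,358.66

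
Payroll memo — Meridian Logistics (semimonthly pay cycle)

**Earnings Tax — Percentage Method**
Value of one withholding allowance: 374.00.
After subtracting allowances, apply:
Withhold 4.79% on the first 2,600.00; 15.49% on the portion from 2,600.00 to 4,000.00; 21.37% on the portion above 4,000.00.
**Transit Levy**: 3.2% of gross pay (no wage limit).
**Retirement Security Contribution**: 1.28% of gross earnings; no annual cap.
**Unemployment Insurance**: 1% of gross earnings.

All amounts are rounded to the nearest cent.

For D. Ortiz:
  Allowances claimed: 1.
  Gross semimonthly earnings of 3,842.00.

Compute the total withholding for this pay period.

Earnings Tax: taxable = 3,842.00 − 1×374.00 = 3,468.00
  124.54 + 15.49% × (3,468.00 − 2,600.00) = 124.54 + 15.49% × 868.00 = 258.99
Transit Levy: 3.2% × 3,842.00 = 122.94
Retirement Security Contribution: 1.28% × 3,842.00 = 49.18
Unemployment Insurance: 1% × 3,842.00 = 38.42
Total: 258.99 + 122.94 + 49.18 + 38.42 = 469.53

469.53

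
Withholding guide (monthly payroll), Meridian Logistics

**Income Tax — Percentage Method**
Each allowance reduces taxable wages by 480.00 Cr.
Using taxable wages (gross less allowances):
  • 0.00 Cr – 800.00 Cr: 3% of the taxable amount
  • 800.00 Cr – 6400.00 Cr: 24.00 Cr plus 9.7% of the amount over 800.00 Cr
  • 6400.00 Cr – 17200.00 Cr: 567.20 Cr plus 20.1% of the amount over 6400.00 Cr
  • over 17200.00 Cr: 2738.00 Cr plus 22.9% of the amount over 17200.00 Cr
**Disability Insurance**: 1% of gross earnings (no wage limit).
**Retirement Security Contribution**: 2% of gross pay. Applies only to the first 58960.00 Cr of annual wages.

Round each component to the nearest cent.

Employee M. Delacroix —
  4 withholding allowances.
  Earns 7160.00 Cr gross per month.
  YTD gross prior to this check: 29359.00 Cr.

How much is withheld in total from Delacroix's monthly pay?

669.48 Cr

Income Tax: taxable = 7160.00 Cr − 4×480.00 Cr = 5240.00 Cr
  24.00 Cr + 9.7% × (5240.00 Cr − 800.00 Cr) = 24.00 Cr + 9.7% × 4440.00 Cr = 454.68 Cr
Disability Insurance: 1% × 7160.00 Cr = 71.60 Cr
Retirement Security Contribution: 2% × 7160.00 Cr = 143.20 Cr
Total: 454.68 Cr + 71.60 Cr + 143.20 Cr = 669.48 Cr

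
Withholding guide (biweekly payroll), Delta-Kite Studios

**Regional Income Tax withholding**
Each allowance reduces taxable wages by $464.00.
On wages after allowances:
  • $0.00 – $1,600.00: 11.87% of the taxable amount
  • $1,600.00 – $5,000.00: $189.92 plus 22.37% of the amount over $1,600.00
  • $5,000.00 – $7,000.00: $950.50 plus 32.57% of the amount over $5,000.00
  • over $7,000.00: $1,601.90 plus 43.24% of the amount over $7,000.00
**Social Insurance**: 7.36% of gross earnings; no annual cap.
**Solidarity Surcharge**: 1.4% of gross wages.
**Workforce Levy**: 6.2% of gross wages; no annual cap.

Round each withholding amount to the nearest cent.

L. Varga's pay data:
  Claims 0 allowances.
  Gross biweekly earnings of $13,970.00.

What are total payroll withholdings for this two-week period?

Regional Income Tax: taxable = $13,970.00
  $1,601.90 + 43.24% × ($13,970.00 − $7,000.00) = $1,601.90 + 43.24% × $6,970.00 = $4,615.73
Social Insurance: 7.36% × $13,970.00 = $1,028.19
Solidarity Surcharge: 1.4% × $13,970.00 = $195.58
Workforce Levy: 6.2% × $13,970.00 = $866.14
Total: $4,615.73 + $1,028.19 + $195.58 + $866.14 = $6,705.64

$6,705.64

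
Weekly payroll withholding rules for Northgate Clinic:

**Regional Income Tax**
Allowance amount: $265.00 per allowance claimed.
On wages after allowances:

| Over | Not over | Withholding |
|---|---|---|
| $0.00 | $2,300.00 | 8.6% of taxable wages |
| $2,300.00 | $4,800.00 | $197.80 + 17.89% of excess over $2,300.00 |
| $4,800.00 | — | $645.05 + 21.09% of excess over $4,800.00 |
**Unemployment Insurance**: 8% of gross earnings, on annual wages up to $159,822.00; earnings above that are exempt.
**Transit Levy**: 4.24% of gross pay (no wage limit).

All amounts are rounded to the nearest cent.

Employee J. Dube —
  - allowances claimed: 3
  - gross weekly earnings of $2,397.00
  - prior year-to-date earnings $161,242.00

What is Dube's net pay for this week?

$2,157.60

Regional Income Tax: taxable = $2,397.00 − 3×$265.00 = $1,602.00
  8.6% × $1,602.00 = $137.77
Unemployment Insurance: YTD $161,242.00 ≥ cap $159,822.00 → $0.00
Transit Levy: 4.24% × $2,397.00 = $101.63
Total withheld: $137.77 + $0.00 + $101.63 = $239.40
Net pay: $2,397.00 − $239.40 = $2,157.60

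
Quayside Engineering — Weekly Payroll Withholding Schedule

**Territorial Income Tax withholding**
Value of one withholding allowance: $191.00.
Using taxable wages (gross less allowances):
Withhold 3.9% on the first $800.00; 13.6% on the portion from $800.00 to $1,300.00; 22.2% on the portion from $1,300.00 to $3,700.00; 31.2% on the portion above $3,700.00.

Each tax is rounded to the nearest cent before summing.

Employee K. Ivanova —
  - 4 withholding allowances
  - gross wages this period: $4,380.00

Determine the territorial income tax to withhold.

$613.35

Territorial Income Tax: taxable = $4,380.00 − 4×$191.00 = $3,616.00
  $99.20 + 22.2% × ($3,616.00 − $1,300.00) = $99.20 + 22.2% × $2,316.00 = $613.35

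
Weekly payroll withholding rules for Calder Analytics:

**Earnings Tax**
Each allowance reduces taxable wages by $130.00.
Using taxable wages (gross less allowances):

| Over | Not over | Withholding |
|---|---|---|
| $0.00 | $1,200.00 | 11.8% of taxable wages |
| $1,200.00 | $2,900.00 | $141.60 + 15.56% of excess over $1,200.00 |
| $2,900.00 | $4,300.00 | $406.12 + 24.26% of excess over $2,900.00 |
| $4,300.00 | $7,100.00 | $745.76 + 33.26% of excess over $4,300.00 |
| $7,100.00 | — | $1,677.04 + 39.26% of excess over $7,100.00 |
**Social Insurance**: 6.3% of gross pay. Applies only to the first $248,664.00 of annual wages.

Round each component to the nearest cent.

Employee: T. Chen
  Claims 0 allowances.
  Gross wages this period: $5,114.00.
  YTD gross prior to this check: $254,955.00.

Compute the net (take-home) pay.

Earnings Tax: taxable = $5,114.00
  $745.76 + 33.26% × ($5,114.00 − $4,300.00) = $745.76 + 33.26% × $814.00 = $1,016.50
Social Insurance: YTD $254,955.00 ≥ cap $248,664.00 → $0.00
Total withheld: $1,016.50 + $0.00 = $1,016.50
Net pay: $5,114.00 − $1,016.50 = $4,097.50

$4,097.50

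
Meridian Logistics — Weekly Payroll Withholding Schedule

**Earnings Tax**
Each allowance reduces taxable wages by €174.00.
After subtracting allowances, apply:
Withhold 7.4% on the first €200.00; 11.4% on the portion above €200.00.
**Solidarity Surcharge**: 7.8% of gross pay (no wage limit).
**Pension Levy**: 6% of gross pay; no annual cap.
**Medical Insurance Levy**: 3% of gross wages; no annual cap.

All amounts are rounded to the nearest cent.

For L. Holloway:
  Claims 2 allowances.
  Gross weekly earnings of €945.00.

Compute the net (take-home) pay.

€726.18

Earnings Tax: taxable = €945.00 − 2×€174.00 = €597.00
  €14.80 + 11.4% × (€597.00 − €200.00) = €14.80 + 11.4% × €397.00 = €60.06
Solidarity Surcharge: 7.8% × €945.00 = €73.71
Pension Levy: 6% × €945.00 = €56.70
Medical Insurance Levy: 3% × €945.00 = €28.35
Total withheld: €60.06 + €73.71 + €56.70 + €28.35 = €218.82
Net pay: €945.00 − €218.82 = €726.18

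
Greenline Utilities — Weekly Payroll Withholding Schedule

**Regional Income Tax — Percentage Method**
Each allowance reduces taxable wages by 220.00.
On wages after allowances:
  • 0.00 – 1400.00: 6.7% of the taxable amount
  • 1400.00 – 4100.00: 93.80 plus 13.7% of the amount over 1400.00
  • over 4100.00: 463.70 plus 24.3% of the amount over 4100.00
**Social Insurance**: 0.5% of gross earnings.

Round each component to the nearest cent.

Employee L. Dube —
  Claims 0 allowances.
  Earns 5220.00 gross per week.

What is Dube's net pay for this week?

4458.04

Regional Income Tax: taxable = 5220.00
  463.70 + 24.3% × (5220.00 − 4100.00) = 463.70 + 24.3% × 1120.00 = 735.86
Social Insurance: 0.5% × 5220.00 = 26.10
Total withheld: 735.86 + 26.10 = 761.96
Net pay: 5220.00 − 761.96 = 4458.04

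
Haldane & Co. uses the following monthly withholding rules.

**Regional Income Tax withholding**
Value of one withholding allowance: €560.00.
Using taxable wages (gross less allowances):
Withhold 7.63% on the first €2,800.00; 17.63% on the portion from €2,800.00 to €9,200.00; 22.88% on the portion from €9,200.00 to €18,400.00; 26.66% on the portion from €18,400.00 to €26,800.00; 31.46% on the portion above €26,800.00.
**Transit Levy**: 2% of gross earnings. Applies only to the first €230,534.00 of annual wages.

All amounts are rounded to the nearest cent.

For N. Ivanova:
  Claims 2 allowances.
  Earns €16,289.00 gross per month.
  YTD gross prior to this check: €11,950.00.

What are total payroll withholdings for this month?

€3,033.45

Regional Income Tax: taxable = €16,289.00 − 2×€560.00 = €15,169.00
  €1,341.96 + 22.88% × (€15,169.00 − €9,200.00) = €1,341.96 + 22.88% × €5,969.00 = €2,707.67
Transit Levy: 2% × €16,289.00 = €325.78
Total: €2,707.67 + €325.78 = €3,033.45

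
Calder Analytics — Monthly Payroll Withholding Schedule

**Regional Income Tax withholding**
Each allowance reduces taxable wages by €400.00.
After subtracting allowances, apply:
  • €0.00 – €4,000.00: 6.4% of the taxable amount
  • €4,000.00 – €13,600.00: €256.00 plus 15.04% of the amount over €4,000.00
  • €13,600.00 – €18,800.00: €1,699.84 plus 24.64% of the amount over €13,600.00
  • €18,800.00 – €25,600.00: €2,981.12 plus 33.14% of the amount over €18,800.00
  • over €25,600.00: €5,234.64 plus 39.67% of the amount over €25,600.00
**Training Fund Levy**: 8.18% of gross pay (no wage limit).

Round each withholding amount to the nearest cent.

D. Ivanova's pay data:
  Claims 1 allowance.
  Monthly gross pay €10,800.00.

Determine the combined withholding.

€2,102.00

Regional Income Tax: taxable = €10,800.00 − 1×€400.00 = €10,400.00
  €256.00 + 15.04% × (€10,400.00 − €4,000.00) = €256.00 + 15.04% × €6,400.00 = €1,218.56
Training Fund Levy: 8.18% × €10,800.00 = €883.44
Total: €1,218.56 + €883.44 = €2,102.00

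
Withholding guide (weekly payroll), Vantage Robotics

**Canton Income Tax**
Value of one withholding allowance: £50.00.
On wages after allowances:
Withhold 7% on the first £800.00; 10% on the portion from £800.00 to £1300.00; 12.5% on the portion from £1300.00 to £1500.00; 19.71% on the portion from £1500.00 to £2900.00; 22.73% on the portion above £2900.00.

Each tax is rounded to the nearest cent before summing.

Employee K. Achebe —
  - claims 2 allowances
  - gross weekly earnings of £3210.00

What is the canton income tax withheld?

Canton Income Tax: taxable = £3210.00 − 2×£50.00 = £3110.00
  £406.94 + 22.73% × (£3110.00 − £2900.00) = £406.94 + 22.73% × £210.00 = £454.67

£454.67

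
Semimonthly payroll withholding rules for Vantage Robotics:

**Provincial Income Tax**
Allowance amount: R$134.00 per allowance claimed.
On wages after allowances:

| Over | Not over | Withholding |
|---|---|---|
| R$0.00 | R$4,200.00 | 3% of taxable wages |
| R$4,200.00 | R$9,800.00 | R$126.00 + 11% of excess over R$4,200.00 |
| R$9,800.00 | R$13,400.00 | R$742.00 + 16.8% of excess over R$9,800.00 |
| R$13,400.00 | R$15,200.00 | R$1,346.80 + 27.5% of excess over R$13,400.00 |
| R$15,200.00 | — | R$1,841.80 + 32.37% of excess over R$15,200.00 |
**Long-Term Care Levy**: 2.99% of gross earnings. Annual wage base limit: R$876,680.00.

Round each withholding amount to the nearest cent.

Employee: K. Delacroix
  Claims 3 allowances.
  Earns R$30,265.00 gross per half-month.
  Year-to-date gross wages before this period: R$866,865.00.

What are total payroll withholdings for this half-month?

Provincial Income Tax: taxable = R$30,265.00 − 3×R$134.00 = R$29,863.00
  R$1,841.80 + 32.37% × (R$29,863.00 − R$15,200.00) = R$1,841.80 + 32.37% × R$14,663.00 = R$6,588.21
Long-Term Care Levy: cap R$876,680.00 − YTD R$866,865.00 = R$9,815.00 subject; 2.99% × R$9,815.00 = R$293.47
Total: R$6,588.21 + R$293.47 = R$6,881.68

R$6,881.68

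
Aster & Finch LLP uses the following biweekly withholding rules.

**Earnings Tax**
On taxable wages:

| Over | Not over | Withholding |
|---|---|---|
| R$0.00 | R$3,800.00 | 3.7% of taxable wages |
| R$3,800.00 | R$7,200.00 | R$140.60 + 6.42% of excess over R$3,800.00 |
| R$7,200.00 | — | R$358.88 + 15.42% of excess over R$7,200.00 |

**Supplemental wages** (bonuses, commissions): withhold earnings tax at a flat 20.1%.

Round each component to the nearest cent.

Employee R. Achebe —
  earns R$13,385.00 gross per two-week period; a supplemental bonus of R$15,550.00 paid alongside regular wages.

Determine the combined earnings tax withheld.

R$4,438.16

Earnings Tax: taxable = R$13,385.00
  R$358.88 + 15.42% × (R$13,385.00 − R$7,200.00) = R$358.88 + 15.42% × R$6,185.00 = R$1,312.61
Supplemental (20.1% flat on bonus): 20.1% × R$15,550.00 = R$3,125.55
Total earnings tax: R$1,312.61 + R$3,125.55 = R$4,438.16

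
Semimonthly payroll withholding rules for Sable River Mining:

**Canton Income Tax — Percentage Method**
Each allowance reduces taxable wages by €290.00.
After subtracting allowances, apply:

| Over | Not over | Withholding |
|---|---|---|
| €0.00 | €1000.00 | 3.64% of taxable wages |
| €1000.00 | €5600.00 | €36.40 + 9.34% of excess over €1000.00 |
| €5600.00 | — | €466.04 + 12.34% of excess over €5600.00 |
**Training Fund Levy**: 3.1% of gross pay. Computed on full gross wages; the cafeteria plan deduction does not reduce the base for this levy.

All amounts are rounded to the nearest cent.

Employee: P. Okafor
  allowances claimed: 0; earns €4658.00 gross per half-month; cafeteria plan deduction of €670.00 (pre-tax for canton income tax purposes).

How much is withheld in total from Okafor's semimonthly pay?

Canton Income Tax: taxable = €4658.00 − €670.00 = €3988.00
  €36.40 + 9.34% × (€3988.00 − €1000.00) = €36.40 + 9.34% × €2988.00 = €315.48
Training Fund Levy: 3.1% × €4658.00 = €144.40
Total: €315.48 + €144.40 = €459.88

€459.88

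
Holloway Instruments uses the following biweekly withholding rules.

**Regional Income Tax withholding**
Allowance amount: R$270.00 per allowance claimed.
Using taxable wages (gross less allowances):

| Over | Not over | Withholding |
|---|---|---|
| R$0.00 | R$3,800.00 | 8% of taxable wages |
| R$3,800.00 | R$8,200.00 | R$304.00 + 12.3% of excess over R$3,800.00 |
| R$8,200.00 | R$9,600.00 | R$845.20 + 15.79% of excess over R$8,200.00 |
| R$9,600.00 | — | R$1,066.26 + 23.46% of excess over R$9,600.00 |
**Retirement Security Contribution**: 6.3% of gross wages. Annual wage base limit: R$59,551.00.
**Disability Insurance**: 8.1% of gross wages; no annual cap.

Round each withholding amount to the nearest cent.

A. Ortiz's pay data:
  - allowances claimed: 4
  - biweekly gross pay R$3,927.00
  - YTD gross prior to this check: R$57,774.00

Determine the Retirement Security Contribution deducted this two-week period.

Retirement Security Contribution: cap R$59,551.00 − YTD R$57,774.00 = R$1,777.00 subject; 6.3% × R$1,777.00 = R$111.95

R$111.95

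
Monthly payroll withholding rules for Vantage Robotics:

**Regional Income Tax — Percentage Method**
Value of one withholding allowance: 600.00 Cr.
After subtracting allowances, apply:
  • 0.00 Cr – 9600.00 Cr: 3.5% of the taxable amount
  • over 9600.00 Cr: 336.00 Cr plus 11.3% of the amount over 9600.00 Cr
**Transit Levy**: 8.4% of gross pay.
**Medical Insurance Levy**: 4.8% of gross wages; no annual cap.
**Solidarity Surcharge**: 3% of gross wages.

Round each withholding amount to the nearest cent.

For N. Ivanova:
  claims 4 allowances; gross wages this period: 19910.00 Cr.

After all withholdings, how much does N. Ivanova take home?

Regional Income Tax: taxable = 19910.00 Cr − 4×600.00 Cr = 17510.00 Cr
  336.00 Cr + 11.3% × (17510.00 Cr − 9600.00 Cr) = 336.00 Cr + 11.3% × 7910.00 Cr = 1229.83 Cr
Transit Levy: 8.4% × 19910.00 Cr = 1672.44 Cr
Medical Insurance Levy: 4.8% × 19910.00 Cr = 955.68 Cr
Solidarity Surcharge: 3% × 19910.00 Cr = 597.30 Cr
Total withheld: 1229.83 Cr + 1672.44 Cr + 955.68 Cr + 597.30 Cr = 4455.25 Cr
Net pay: 19910.00 Cr − 4455.25 Cr = 15454.75 Cr

15454.75 Cr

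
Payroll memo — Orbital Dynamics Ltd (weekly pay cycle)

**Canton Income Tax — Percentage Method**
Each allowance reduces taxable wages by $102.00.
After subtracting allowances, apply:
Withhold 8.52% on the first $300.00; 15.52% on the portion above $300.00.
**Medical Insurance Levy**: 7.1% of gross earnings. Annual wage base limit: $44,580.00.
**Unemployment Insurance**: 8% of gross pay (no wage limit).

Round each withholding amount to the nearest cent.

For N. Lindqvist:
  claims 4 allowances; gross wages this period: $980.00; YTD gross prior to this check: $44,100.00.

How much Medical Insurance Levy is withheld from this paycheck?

Medical Insurance Levy: cap $44,580.00 − YTD $44,100.00 = $480.00 subject; 7.1% × $480.00 = $34.08

$34.08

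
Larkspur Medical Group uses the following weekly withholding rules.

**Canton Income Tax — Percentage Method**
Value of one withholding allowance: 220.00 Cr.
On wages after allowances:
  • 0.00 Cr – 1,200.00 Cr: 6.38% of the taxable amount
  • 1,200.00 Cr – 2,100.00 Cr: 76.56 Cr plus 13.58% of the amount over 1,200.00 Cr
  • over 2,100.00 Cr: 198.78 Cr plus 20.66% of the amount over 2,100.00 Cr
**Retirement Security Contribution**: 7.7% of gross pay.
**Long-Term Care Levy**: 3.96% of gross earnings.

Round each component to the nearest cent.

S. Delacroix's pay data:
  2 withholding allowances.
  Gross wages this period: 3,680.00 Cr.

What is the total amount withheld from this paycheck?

Canton Income Tax: taxable = 3,680.00 Cr − 2×220.00 Cr = 3,240.00 Cr
  198.78 Cr + 20.66% × (3,240.00 Cr − 2,100.00 Cr) = 198.78 Cr + 20.66% × 1,140.00 Cr = 434.30 Cr
Retirement Security Contribution: 7.7% × 3,680.00 Cr = 283.36 Cr
Long-Term Care Levy: 3.96% × 3,680.00 Cr = 145.73 Cr
Total: 434.30 Cr + 283.36 Cr + 145.73 Cr = 863.39 Cr

863.39 Cr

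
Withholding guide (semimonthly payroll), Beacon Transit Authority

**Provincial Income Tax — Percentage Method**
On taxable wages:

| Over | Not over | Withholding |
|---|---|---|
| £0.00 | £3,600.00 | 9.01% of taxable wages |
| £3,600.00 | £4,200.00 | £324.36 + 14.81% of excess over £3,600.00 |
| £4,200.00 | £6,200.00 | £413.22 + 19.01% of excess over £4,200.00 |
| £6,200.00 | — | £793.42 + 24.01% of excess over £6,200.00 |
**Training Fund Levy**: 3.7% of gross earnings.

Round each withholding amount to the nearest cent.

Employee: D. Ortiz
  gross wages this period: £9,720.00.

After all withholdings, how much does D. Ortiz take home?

Provincial Income Tax: taxable = £9,720.00
  £793.42 + 24.01% × (£9,720.00 − £6,200.00) = £793.42 + 24.01% × £3,520.00 = £1,638.57
Training Fund Levy: 3.7% × £9,720.00 = £359.64
Total withheld: £1,638.57 + £359.64 = £1,998.21
Net pay: £9,720.00 − £1,998.21 = £7,721.79

£7,721.79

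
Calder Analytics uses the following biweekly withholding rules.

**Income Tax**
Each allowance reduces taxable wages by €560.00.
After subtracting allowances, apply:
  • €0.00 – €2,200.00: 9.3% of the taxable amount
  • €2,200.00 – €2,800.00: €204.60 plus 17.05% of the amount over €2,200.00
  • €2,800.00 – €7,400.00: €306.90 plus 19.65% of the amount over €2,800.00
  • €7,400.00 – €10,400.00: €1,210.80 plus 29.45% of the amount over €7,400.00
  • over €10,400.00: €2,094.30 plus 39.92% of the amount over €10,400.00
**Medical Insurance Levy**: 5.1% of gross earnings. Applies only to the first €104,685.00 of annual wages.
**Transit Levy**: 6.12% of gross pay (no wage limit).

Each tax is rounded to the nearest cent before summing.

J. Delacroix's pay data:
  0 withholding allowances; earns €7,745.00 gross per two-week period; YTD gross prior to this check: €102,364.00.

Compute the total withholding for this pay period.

€1,904.76

Income Tax: taxable = €7,745.00
  €1,210.80 + 29.45% × (€7,745.00 − €7,400.00) = €1,210.80 + 29.45% × €345.00 = €1,312.40
Medical Insurance Levy: cap €104,685.00 − YTD €102,364.00 = €2,321.00 subject; 5.1% × €2,321.00 = €118.37
Transit Levy: 6.12% × €7,745.00 = €473.99
Total: €1,312.40 + €118.37 + €473.99 = €1,904.76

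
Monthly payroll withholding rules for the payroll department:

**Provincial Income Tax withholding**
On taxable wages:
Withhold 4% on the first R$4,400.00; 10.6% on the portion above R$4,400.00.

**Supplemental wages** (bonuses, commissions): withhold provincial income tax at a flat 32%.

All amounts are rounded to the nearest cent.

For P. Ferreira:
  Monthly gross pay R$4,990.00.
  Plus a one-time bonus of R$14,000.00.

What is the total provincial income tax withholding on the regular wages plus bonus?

R$4,718.54

Provincial Income Tax: taxable = R$4,990.00
  R$176.00 + 10.6% × (R$4,990.00 − R$4,400.00) = R$176.00 + 10.6% × R$590.00 = R$238.54
Supplemental (32% flat on bonus): 32% × R$14,000.00 = R$4,480.00
Total provincial income tax: R$238.54 + R$4,480.00 = R$4,718.54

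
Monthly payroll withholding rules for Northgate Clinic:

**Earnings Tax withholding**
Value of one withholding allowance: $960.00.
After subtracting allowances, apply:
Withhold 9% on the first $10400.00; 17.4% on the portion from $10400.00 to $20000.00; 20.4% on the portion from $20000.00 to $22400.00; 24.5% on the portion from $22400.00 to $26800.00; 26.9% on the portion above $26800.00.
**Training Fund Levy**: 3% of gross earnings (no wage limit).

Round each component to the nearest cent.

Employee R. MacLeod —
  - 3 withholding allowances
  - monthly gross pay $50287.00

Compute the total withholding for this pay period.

$11225.89

Earnings Tax: taxable = $50287.00 − 3×$960.00 = $47407.00
  $4174.00 + 26.9% × ($47407.00 − $26800.00) = $4174.00 + 26.9% × $20607.00 = $9717.28
Training Fund Levy: 3% × $50287.00 = $1508.61
Total: $9717.28 + $1508.61 = $11225.89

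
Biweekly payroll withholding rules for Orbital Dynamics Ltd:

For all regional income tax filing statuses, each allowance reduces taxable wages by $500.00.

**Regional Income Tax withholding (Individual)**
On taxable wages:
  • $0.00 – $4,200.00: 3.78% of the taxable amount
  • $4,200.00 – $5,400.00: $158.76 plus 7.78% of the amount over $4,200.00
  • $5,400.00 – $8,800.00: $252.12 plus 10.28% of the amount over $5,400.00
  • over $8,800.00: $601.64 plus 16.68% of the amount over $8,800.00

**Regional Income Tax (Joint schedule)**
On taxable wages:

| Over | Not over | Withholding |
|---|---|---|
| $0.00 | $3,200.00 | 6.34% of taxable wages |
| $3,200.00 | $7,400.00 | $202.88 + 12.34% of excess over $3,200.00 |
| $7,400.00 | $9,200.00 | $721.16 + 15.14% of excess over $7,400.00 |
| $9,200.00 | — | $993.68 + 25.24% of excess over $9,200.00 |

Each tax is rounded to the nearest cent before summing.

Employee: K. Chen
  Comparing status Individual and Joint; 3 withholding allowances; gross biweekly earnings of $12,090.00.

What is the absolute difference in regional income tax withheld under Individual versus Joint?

$444.31

Regional Income Tax (Individual): taxable = $12,090.00 − 3×$500.00 = $10,590.00
  $601.64 + 16.68% × ($10,590.00 − $8,800.00) = $601.64 + 16.68% × $1,790.00 = $900.21
Regional Income Tax (Joint): taxable = $12,090.00 − 3×$500.00 = $10,590.00
  $993.68 + 25.24% × ($10,590.00 − $9,200.00) = $993.68 + 25.24% × $1,390.00 = $1,344.52
Difference: |$900.21 − $1,344.52| = $444.31 (higher under Joint)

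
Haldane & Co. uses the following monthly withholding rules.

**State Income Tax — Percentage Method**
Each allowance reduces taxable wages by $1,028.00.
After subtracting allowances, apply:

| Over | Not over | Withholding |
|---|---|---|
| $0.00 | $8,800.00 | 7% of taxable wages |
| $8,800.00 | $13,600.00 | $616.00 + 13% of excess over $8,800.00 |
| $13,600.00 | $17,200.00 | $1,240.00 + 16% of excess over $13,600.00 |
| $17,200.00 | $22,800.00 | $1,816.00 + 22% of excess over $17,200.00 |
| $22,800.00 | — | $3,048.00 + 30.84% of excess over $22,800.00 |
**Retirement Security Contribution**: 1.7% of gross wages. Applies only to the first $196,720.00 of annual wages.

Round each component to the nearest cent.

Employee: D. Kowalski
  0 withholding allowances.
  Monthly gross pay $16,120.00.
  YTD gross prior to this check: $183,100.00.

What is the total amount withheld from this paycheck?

$1,874.74

State Income Tax: taxable = $16,120.00
  $1,240.00 + 16% × ($16,120.00 − $13,600.00) = $1,240.00 + 16% × $2,520.00 = $1,643.20
Retirement Security Contribution: cap $196,720.00 − YTD $183,100.00 = $13,620.00 subject; 1.7% × $13,620.00 = $231.54
Total: $1,643.20 + $231.54 = $1,874.74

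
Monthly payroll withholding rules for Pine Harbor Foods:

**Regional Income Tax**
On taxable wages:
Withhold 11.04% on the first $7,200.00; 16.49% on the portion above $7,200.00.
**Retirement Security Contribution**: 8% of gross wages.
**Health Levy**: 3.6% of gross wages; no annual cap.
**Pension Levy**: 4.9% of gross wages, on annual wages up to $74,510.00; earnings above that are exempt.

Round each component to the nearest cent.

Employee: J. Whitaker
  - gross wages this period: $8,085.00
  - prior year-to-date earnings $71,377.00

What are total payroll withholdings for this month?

Regional Income Tax: taxable = $8,085.00
  $794.88 + 16.49% × ($8,085.00 − $7,200.00) = $794.88 + 16.49% × $885.00 = $940.82
Retirement Security Contribution: 8% × $8,085.00 = $646.80
Health Levy: 3.6% × $8,085.00 = $291.06
Pension Levy: cap $74,510.00 − YTD $71,377.00 = $3,133.00 subject; 4.9% × $3,133.00 = $153.52
Total: $940.82 + $646.80 + $291.06 + $153.52 = $2,032.20

$2,032.20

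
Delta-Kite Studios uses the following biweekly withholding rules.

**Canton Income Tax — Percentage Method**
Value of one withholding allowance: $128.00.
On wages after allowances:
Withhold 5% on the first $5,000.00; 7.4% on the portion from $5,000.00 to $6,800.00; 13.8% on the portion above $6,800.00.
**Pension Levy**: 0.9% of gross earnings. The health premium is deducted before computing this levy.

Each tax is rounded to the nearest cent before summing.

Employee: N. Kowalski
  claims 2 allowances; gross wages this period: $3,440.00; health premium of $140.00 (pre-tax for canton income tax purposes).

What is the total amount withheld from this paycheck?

Canton Income Tax: taxable = $3,440.00 − $140.00 − 2×$128.00 = $3,044.00
  5% × $3,044.00 = $152.20
Pension Levy: 0.9% × $3,300.00 = $29.70
Total: $152.20 + $29.70 = $181.90

$181.90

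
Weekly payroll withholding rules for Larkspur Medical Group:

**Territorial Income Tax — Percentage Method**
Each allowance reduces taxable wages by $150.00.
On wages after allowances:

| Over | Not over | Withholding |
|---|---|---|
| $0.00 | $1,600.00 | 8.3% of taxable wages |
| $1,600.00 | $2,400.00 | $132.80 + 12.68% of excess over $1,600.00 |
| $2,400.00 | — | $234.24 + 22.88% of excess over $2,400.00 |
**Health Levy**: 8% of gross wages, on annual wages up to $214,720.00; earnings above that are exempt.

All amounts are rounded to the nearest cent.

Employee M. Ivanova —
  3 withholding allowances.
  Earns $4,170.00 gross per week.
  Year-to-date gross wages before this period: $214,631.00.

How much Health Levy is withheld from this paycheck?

$7.12

Health Levy: cap $214,720.00 − YTD $214,631.00 = $89.00 subject; 8% × $89.00 = $7.12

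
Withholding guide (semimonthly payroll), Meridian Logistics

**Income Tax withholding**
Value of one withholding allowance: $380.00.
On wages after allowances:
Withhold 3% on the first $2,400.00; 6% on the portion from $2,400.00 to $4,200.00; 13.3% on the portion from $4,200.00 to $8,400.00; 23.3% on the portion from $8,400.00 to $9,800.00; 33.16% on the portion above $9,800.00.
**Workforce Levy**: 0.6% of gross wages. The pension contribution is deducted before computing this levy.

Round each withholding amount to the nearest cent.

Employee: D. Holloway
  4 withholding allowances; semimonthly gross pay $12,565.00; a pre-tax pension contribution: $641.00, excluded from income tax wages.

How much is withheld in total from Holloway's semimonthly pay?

Income Tax: taxable = $12,565.00 − $641.00 − 4×$380.00 = $10,404.00
  $1,064.80 + 33.16% × ($10,404.00 − $9,800.00) = $1,064.80 + 33.16% × $604.00 = $1,265.09
Workforce Levy: 0.6% × $11,924.00 = $71.54
Total: $1,265.09 + $71.54 = $1,336.63

$1,336.63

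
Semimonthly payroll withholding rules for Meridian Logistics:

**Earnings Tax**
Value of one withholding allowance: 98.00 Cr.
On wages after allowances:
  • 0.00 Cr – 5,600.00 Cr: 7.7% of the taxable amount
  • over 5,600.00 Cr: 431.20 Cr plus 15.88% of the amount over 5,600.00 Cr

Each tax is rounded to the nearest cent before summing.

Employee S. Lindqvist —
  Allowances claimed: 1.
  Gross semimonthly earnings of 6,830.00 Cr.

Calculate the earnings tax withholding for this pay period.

610.96 Cr

Earnings Tax: taxable = 6,830.00 Cr − 1×98.00 Cr = 6,732.00 Cr
  431.20 Cr + 15.88% × (6,732.00 Cr − 5,600.00 Cr) = 431.20 Cr + 15.88% × 1,132.00 Cr = 610.96 Cr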